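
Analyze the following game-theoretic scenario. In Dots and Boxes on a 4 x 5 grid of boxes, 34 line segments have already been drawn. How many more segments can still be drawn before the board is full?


Grid: 4 x 5 boxes, i.e. 5 rows and 6 columns of dots.
Horizontal edges: (rows + 1) * cols = 5 * 5 = 25
Vertical edges: rows * (cols + 1) = 4 * 6 = 24
Total edges: 25 + 24 = 49
Edges drawn: 34
Remaining: 49 - 34 = 15

15


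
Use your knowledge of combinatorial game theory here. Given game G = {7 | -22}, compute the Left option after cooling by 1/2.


Original game: {7 | -22} (a switch {a | b} with a > b).
Cooling by t (for t below the temperature (a - b)/2 = 29/2) taxes each move by t: {a | b} cooled by t is {a - t | b + t}.
Cooling amount: t = 1/2
Cooled Left option: 7 - 1/2 = 13/2
Cooled Right option: -22 + 1/2 = -43/2
Cooled game: {13/2 | -43/2}
Left option = 13/2

13/2


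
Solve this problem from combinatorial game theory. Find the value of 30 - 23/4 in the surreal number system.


x = 30, y = 23/4
Converting to common denominator: 4
x = 120/4, y = 23/4
x - y = 30 - 23/4 = 97/4

97/4


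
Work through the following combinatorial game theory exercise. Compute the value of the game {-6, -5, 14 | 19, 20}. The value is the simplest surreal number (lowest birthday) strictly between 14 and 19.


Left options: {-6, -5, 14}, max = 14
Right options: {19, 20}, min = 19
All options are numbers and max(Left) < min(Right), so by the simplicity theorem the value is the simplest (earliest-born) number strictly between 14 and 19.
Integers 15 through 18 all lie strictly between 14 and 19.
Among integers, the simplest (lowest birthday = smallest |n|; 0 is born on day 0, +-n on day n) is 15.
No non-integer in the interval can be simpler: if x is a non-integer in the interval, then floor(x) or ceil(x) also lies in the interval (the interval contains an integer), and both are proper prefixes of x's sign expansion, i.e. born earlier. So the game value is 15.
Game value = 15

15


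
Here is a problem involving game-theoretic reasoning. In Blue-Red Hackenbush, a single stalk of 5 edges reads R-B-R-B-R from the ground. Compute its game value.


Edges (from ground): R-B-R-B-R
By Berlekamp's sign-expansion rule, a Blue-Red Hackenbush stalk has the value of the surreal number whose sign sequence is the edge sequence with B -> + and R -> -.
Sign sequence: -+-+-
Trace the sign expansion in the surreal number tree, starting from 0:
Edge 1: R (sign -) -> bounds (-inf, 0), value = -1
Edge 2: B (sign +) -> bounds (-1, 0), value = -1/2
Edge 3: R (sign -) -> bounds (-1, -1/2), value = -3/4
Edge 4: B (sign +) -> bounds (-3/4, -1/2), value = -5/8
Edge 5: R (sign -) -> bounds (-3/4, -5/8), value = -11/16
Game value = -11/16

-11/16


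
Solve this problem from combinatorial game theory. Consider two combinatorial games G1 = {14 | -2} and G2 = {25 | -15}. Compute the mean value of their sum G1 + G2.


G1 = {14 | -2}, G2 = {25 | -15}
Each is a switch {a | b} with numbers a > b; its mean value is (a + b)/2, and mean value is additive over game sums: m(G1 + G2) = m(G1) + m(G2).
Mean of G1 = (14 + (-2))/2 = 12/2 = 6
Mean of G2 = (25 + (-15))/2 = 10/2 = 5
Mean of G1 + G2 = 6 + 5 = 11

11


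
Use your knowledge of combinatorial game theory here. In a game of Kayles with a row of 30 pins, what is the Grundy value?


Kayles: a move removes 1 or 2 adjacent pins from a contiguous row.
Removing pins from a row of k leaves two independent rows (a, b) with a + b = k - 1 (one pin) or a + b = k - 2 (two pins); an end removal gives a = 0.
By Sprague-Grundy, G(k) = mex{ G(a) XOR G(b) } over all these splits. G(0) = 0.
G(1): splits (0,0):0^0=0 -> mex({0}) = 1
G(2): splits (0,1):0^1=1 (0,0):0^0=0 -> mex({0, 1}) = 2
G(3): splits (0,2):0^2=2 (1,1):1^1=0 (0,1):0^1=1 -> mex({0, 1, 2}) = 3
G(4): splits (0,3):0^3=3 (1,2):1^2=3 (0,2):0^2=2 (1,1):1^1=0 -> mex({0, 2, 3}) = 1
G(5): splits (0,4):0^1=1 (1,3):1^3=2 (2,2):2^2=0 (0,3):0^3=3 (1,2):1^2=3 -> mex({0, 1, 2, 3}) = 4
G(6) = mex({0, 1, 2, 4}) = 3
G(7) = mex({0, 1, 3, 4, 5}) = 2
G(8) = mex({0, 2, 3, 5, 6}) = 1
G(9) = mex({0, 1, 2, 3, 6, 7}) = 4
G(10) = mex({0, 1, 3, 4, 5, 7}) = 2
G(11) = mex({0, 1, 2, 3, 4, 5}) = 6
G(12) = mex({0, 1, 2, 3, 5, 6, 7}) = 4
G(13) = mex({0, 2, 3, 4, 6, 7}) = 1
G(14) = mex({0, 1, 4, 5, 6, 7}) = 2
G(15) = mex({0, 1, 2, 3, 4, 5, 6}) = 7
G(16) = mex({0, 2, 3, 5, 6, 7}) = 1
G(17) = mex({0, 1, 2, 3, 5, 6, 7}) = 4
G(18) = mex({0, 1, 2, 4, 5, 6}) = 3
G(19) = mex({0, 1, 3, 4, 5, 7}) = 2
G(20) = mex({0, 2, 3, 4, 5, 6, 7}) = 1
G(21) = mex({0, 1, 2, 3, 5, 6, 7}) = 4
G(22) = mex({0, 1, 2, 3, 4, 5, 7}) = 6
G(23) = mex({0, 1, 2, 3, 4, 5, 6}) = 7
G(24) = mex({0, 1, 2, 3, 5, 6, 7}) = 4
G(25) = mex({0, 2, 3, 4, 6, 7}) = 1
G(26) = mex({0, 1, 3, 4, 5, 6, 7}) = 2
G(27) = mex({0, 1, 2, 3, 4, 5, 6, 7}) = 8
G(28) = mex({0, 1, 2, 3, 4, 6, 7, 8}) = 5
G(29) = mex({0, 1, 2, 3, 5, 6, 7, 8, 9}) = 4
G(30) = mex({0, 1, 2, 3, 4, 5, 6, 9, 10}) = 7
Therefore G(30) = 7.

7


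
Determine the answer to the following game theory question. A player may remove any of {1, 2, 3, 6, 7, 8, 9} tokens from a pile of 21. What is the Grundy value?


The subtraction set is S = {1, 2, 3, 6, 7, 8, 9}.
G(k) = mex{ G(k - s) : s in S, s <= k }. We compute iteratively: G(0) = 0.
G(1) = mex({0}) = 1
G(2) = mex({0, 1}) = 2
G(3) = mex({0, 1, 2}) = 3
G(4) = mex({1, 2, 3}) = 0
G(5) = mex({0, 2, 3}) = 1
G(6) = mex({0, 1, 3}) = 2
G(7) = mex({0, 1, 2}) = 3
G(8) = mex({0, 1, 2, 3}) = 4
G(9) = mex({0, 1, 2, 3, 4}) = 5
G(10) = mex({0, 1, 2, 3, 4, 5}) = 6
G(11) = mex({0, 1, 2, 3, 4, 5, 6}) = 7
G(12) = mex({0, 1, 2, 3, 5, 6, 7}) = 4
G(13) = mex({0, 1, 2, 3, 4, 6, 7}) = 5
G(14) = mex({1, 2, 3, 4, 5, 7}) = 0
G(15) = mex({0, 2, 3, 4, 5}) = 1
G(16) = mex({0, 1, 3, 4, 5, 6}) = 2
G(17) = mex({0, 1, 2, 4, 5, 6, 7}) = 3
G(18) = mex({1, 2, 3, 4, 5, 6, 7}) = 0
G(19) = mex({0, 2, 3, 4, 5, 6, 7}) = 1
G(20) = mex({0, 1, 3, 4, 5, 7}) = 2
G(21) = mex({0, 1, 2, 4, 5}) = 3
Therefore G(21) = 3.

3


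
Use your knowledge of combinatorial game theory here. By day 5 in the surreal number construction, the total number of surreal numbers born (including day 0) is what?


Day 0: {|} = 0 is born. Count = 1.
Day n: the number of surreal numbers born by day n is 2^(n+1) - 1.
By day 0: 2^1 - 1 = 1
By day 1: 2^2 - 1 = 3
By day 2: 2^3 - 1 = 7
By day 3: 2^4 - 1 = 15
By day 4: 2^5 - 1 = 31
By day 5: 2^6 - 1 = 63
By day 5: 63 surreal numbers.

63


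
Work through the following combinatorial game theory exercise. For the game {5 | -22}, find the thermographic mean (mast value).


Game = {5 | -22}, a switch {a | b} with numbers a > b.
Its thermograph has left wall a - t and right wall b + t, which meet at t = (a - b)/2, where both equal (a + b)/2. So the mast (mean value) is at (a + b)/2.
Mean = (5 + (-22))/2 = -17/2 = -17/2

-17/2


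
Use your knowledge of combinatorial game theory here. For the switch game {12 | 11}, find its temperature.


The game is {12 | 11}, a switch {a | b} with numbers a > b.
Cooling {a | b} by t gives {a - t | b + t}, which stops being hot when a - t = b + t, i.e. at t = (a - b)/2. So the temperature of a switch is (a - b)/2.
Temperature = (Left option - Right option) / 2
= (12 - (11)) / 2
= 1 / 2
= 1/2

1/2


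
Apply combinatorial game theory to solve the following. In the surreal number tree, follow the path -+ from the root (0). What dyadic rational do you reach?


Sign expansion: -+
Rule: track bounds (lo, hi), initially (-inf, +inf). On '+', the current value becomes lo and we move to the simplest number in (value, hi): value + 1 if hi = +inf, otherwise the midpoint (value + hi)/2. On '-', the current value becomes hi and we move to value - 1 if lo = -inf, otherwise the midpoint (lo + value)/2.
Start at 0.
Step 1: sign = -, move left. Bounds: (-inf, 0). Value = -1
Step 2: sign = +, move right. Bounds: (-1, 0). Value = -1/2
The surreal number with sign expansion -+ is -1/2.

-1/2


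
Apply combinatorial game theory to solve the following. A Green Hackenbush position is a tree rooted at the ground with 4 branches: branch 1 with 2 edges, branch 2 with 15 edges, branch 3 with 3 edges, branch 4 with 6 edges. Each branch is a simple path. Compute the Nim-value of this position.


The tree has 4 branches from the ground vertex.
In Green Hackenbush, the Nim-value of a simple path of length k is k.
Branch 1: length 2, Nim-value = 2
Branch 2: length 15, Nim-value = 15
Branch 3: length 3, Nim-value = 3
Branch 4: length 6, Nim-value = 6
Total Nim-value = XOR of all branch values:
0 XOR 2 = 2
2 XOR 15 = 13
13 XOR 3 = 14
14 XOR 6 = 8
Nim-value of the tree = 8

8


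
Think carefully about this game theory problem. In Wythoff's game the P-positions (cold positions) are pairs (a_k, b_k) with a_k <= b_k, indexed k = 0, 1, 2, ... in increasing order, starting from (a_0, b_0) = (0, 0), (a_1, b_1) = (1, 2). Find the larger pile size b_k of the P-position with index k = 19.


By Wythoff's theorem, a_k = floor(k * phi) and b_k = floor(k * phi^2) = a_k + k, where phi = (1 + sqrt(5))/2 is the golden ratio.
phi = (1 + sqrt(5))/2 = 1.618034
phi^2 = phi + 1 = 2.618034
k = 19
k * phi^2 = 19 * 2.618034 = 49.742646
b_19 = floor(k * phi^2) = 49 (check: a_19 + k = 30 + 19 = 49)

49


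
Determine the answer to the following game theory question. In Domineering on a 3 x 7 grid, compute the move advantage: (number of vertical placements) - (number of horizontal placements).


Board is 3 x 7 (rows x cols).
Left (vertical) placements: (rows-1) * cols = 2 * 7 = 14
Right (horizontal) placements: rows * (cols-1) = 3 * 6 = 18
Advantage = Left - Right = 14 - 18 = -4

-4


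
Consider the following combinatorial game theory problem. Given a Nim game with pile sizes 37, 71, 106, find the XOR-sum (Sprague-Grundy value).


We need the XOR (exclusive or) of all pile sizes.
After XOR-ing pile 1 (size 37): 0 XOR 37 = 37
After XOR-ing pile 2 (size 71): 37 XOR 71 = 98
After XOR-ing pile 3 (size 106): 98 XOR 106 = 8
The Nim-value of this position is 8.

8


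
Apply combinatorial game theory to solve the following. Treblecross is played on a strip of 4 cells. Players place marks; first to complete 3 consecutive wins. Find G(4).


Treblecross: place X on empty cells; 3-in-a-row wins.
Playing within two cells of an existing X lets the opponent win at once, so sensible play treats the cells i-2..i+2 around each X as dead. The player left with no safe cell loses, so this is a normal-play take-away game on strips of safe cells.
Placing X at cell i (0-indexed) of a strip of k safe cells leaves independent strips of sizes max(0, i-2) and max(0, k-i-3). Hence G(k) = mex{ G(max(0,i-2)) XOR G(max(0,k-i-3)) : 0 <= i < k }, with G(0) = 0.
G(1): splits (0,0):0^0=0 -> mex({0}) = 1
G(2): splits (0,0):0^0=0 -> mex({0}) = 1
G(3): splits (0,0):0^0=0 -> mex({0}) = 1
G(4): splits (0,1):0^1=1 (0,0):0^0=0 -> mex({0, 1}) = 2
Therefore G(4) = 2.

2


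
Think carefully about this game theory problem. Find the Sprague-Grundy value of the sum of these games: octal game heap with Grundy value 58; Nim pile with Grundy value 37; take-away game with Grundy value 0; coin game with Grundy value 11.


By the Sprague-Grundy theorem, the Grundy value of a sum of games is the XOR of individual Grundy values.
octal game heap: Grundy value = 58. Running XOR: 0 XOR 58 = 58
Nim pile: Grundy value = 37. Running XOR: 58 XOR 37 = 31
take-away game: Grundy value = 0. Running XOR: 31 XOR 0 = 31
coin game: Grundy value = 11. Running XOR: 31 XOR 11 = 20
The combined Grundy value is 20.

20


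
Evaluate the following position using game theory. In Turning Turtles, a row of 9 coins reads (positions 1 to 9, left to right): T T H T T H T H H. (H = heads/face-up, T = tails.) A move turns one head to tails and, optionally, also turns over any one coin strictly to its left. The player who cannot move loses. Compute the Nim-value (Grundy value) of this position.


Coins: T T H T T H T H H
Key fact: a single head at position k behaves exactly like a Nim heap of size k (turning it to T and optionally flipping a coin at j < k corresponds to moving the heap from k to j, or to 0), and heads combine as a disjunctive sum (two heads at the same place would cancel, matching j XOR j = 0). So the Nim-value is the XOR of the 1-indexed positions of the heads.
Face-up positions (1-indexed): [3, 6, 8, 9]
XOR 0 with 3: 0 XOR 3 = 3
XOR 3 with 6: 3 XOR 6 = 5
XOR 5 with 8: 5 XOR 8 = 13
XOR 13 with 9: 13 XOR 9 = 4
Nim-value = 4

4


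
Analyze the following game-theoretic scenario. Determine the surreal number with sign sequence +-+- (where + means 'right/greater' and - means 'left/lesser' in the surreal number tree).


Sign expansion: +-+-
Rule: track bounds (lo, hi), initially (-inf, +inf). On '+', the current value becomes lo and we move to the simplest number in (value, hi): value + 1 if hi = +inf, otherwise the midpoint (value + hi)/2. On '-', the current value becomes hi and we move to value - 1 if lo = -inf, otherwise the midpoint (lo + value)/2.
Start at 0.
Step 1: sign = +, move right. Bounds: (0, +inf). Value = 1
Step 2: sign = -, move left. Bounds: (0, 1). Value = 1/2
Step 3: sign = +, move right. Bounds: (1/2, 1). Value = 3/4
Step 4: sign = -, move left. Bounds: (1/2, 3/4). Value = 5/8
The surreal number with sign expansion +-+- is 5/8.

5/8


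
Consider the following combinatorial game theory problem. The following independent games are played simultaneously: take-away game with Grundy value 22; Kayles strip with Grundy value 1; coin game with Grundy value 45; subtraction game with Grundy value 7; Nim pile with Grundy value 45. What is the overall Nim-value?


By the Sprague-Grundy theorem, the Grundy value of a sum of games is the XOR of individual Grundy values.
take-away game: Grundy value = 22. Running XOR: 0 XOR 22 = 22
Kayles strip: Grundy value = 1. Running XOR: 22 XOR 1 = 23
coin game: Grundy value = 45. Running XOR: 23 XOR 45 = 58
subtraction game: Grundy value = 7. Running XOR: 58 XOR 7 = 61
Nim pile: Grundy value = 45. Running XOR: 61 XOR 45 = 16
The combined Grundy value is 16.

16


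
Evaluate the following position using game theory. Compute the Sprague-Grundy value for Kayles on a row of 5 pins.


Kayles: a move removes 1 or 2 adjacent pins from a contiguous row.
Removing pins from a row of k leaves two independent rows (a, b) with a + b = k - 1 (one pin) or a + b = k - 2 (two pins); an end removal gives a = 0.
By Sprague-Grundy, G(k) = mex{ G(a) XOR G(b) } over all these splits. G(0) = 0.
G(1): splits (0,0):0^0=0 -> mex({0}) = 1
G(2): splits (0,1):0^1=1 (0,0):0^0=0 -> mex({0, 1}) = 2
G(3): splits (0,2):0^2=2 (1,1):1^1=0 (0,1):0^1=1 -> mex({0, 1, 2}) = 3
G(4): splits (0,3):0^3=3 (1,2):1^2=3 (0,2):0^2=2 (1,1):1^1=0 -> mex({0, 2, 3}) = 1
G(5): splits (0,4):0^1=1 (1,3):1^3=2 (2,2):2^2=0 (0,3):0^3=3 (1,2):1^2=3 -> mex({0, 1, 2, 3}) = 4
Therefore G(5) = 4.

4


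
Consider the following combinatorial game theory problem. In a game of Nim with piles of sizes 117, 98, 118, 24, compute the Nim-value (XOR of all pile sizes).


We need the XOR (exclusive or) of all pile sizes.
After XOR-ing pile 1 (size 117): 0 XOR 117 = 117
After XOR-ing pile 2 (size 98): 117 XOR 98 = 23
After XOR-ing pile 3 (size 118): 23 XOR 118 = 97
After XOR-ing pile 4 (size 24): 97 XOR 24 = 121
The Nim-value of this position is 121.

121


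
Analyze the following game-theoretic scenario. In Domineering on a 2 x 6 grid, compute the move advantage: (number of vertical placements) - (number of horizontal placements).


Board is 2 x 6 (rows x cols).
Left (vertical) placements: (rows-1) * cols = 1 * 6 = 6
Right (horizontal) placements: rows * (cols-1) = 2 * 5 = 10
Advantage = Left - Right = 6 - 10 = -4

-4


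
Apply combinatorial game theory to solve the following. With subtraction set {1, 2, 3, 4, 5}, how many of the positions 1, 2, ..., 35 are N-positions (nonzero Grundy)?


Subtraction set S = {1, 2, 3, 4, 5}, so G(n) = n mod 6.
G(n) = 0 when n is a multiple of 6.
Multiples of 6 in [1, 35]: 5
N-positions (nonzero Grundy) = 35 - 5 = 30

30


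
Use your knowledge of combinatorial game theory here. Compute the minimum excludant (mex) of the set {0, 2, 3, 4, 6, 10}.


Set = {0, 2, 3, 4, 6, 10}
0 is in the set.
1 is NOT in the set. This is the mex.
mex = 1

1


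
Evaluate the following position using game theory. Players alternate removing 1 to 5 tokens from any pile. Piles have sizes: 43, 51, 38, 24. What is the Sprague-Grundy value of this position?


Subtraction set: {1, 2, 3, 4, 5}
For this subtraction set, G(n) = n mod 6 (period = max + 1 = 6).
Pile 1 (size 43): G(43) = 43 mod 6 = 1
Pile 2 (size 51): G(51) = 51 mod 6 = 3
Pile 3 (size 38): G(38) = 38 mod 6 = 2
Pile 4 (size 24): G(24) = 24 mod 6 = 0
Total Grundy value = XOR of all: 1 XOR 3 XOR 2 XOR 0 = 0

0


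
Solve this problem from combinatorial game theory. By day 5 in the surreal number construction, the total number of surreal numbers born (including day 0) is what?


Day 0: {|} = 0 is born. Count = 1.
Day n: the number of surreal numbers born by day n is 2^(n+1) - 1.
By day 0: 2^1 - 1 = 1
By day 1: 2^2 - 1 = 3
By day 2: 2^3 - 1 = 7
By day 3: 2^4 - 1 = 15
By day 4: 2^5 - 1 = 31
By day 5: 2^6 - 1 = 63
By day 5: 63 surreal numbers.

63


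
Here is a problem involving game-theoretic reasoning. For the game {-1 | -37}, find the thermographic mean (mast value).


Game = {-1 | -37}, a switch {a | b} with numbers a > b.
Its thermograph has left wall a - t and right wall b + t, which meet at t = (a - b)/2, where both equal (a + b)/2. So the mast (mean value) is at (a + b)/2.
Mean = (-1 + (-37))/2 = -38/2 = -19

-19


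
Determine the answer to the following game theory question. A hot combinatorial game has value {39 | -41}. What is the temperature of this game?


The game is {39 | -41}, a switch {a | b} with numbers a > b.
Cooling {a | b} by t gives {a - t | b + t}, which stops being hot when a - t = b + t, i.e. at t = (a - b)/2. So the temperature of a switch is (a - b)/2.
Temperature = (Left option - Right option) / 2
= (39 - (-41)) / 2
= 80 / 2
= 40

40


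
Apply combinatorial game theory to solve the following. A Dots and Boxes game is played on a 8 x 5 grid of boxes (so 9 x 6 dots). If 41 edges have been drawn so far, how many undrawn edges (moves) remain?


Grid: 8 x 5 boxes, i.e. 9 rows and 6 columns of dots.
Horizontal edges: (rows + 1) * cols = 9 * 5 = 45
Vertical edges: rows * (cols + 1) = 8 * 6 = 48
Total edges: 45 + 48 = 93
Edges drawn: 41
Remaining: 93 - 41 = 52

52


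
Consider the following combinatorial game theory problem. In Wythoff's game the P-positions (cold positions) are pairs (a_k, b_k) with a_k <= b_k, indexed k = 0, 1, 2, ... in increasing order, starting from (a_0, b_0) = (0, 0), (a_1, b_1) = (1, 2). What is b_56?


By Wythoff's theorem, a_k = floor(k * phi) and b_k = floor(k * phi^2) = a_k + k, where phi = (1 + sqrt(5))/2 is the golden ratio.
phi = (1 + sqrt(5))/2 = 1.618034
phi^2 = phi + 1 = 2.618034
k = 56
k * phi^2 = 56 * 2.618034 = 146.609903
b_56 = floor(k * phi^2) = 146 (check: a_56 + k = 90 + 56 = 146)

146


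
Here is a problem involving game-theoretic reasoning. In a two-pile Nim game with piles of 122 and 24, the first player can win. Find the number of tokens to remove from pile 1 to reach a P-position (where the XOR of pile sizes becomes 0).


Piles: 122 and 24
Current XOR: 122 XOR 24 = 98 (non-zero, so this is an N-position).
To make the XOR zero, we need to find a move that balances the piles.
For pile 1 (size 122): target = 122 XOR 98 = 24
We reduce pile 1 from 122 to 24.
Tokens removed: 122 - 24 = 98
Verification: 24 XOR 24 = 0

98


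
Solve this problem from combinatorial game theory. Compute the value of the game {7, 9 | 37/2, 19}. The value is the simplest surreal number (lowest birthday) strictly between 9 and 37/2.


Left options: {7, 9}, max = 9
Right options: {37/2, 19}, min = 37/2
All options are numbers and max(Left) < min(Right), so by the simplicity theorem the value is the simplest (earliest-born) number strictly between 9 and 37/2.
Integers 10 through 18 all lie strictly between 9 and 37/2.
Among integers, the simplest (lowest birthday = smallest |n|; 0 is born on day 0, +-n on day n) is 10.
No non-integer in the interval can be simpler: if x is a non-integer in the interval, then floor(x) or ceil(x) also lies in the interval (the interval contains an integer), and both are proper prefixes of x's sign expansion, i.e. born earlier. So the game value is 10.
Game value = 10

10


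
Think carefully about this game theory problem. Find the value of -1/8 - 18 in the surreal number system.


x = -1/8, y = 18
Converting to common denominator: 8
x = -1/8, y = 144/8
x - y = -1/8 - 18 = -145/8

-145/8


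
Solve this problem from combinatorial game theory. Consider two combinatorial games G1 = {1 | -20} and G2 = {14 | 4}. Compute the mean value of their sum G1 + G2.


G1 = {1 | -20}, G2 = {14 | 4}
Each is a switch {a | b} with numbers a > b; its mean value is (a + b)/2, and mean value is additive over game sums: m(G1 + G2) = m(G1) + m(G2).
Mean of G1 = (1 + (-20))/2 = -19/2 = -19/2
Mean of G2 = (14 + (4))/2 = 18/2 = 9
Mean of G1 + G2 = -19/2 + 9 = -1/2

-1/2


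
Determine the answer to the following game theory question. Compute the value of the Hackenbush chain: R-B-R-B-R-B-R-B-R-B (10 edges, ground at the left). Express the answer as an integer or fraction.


Edges (from ground): R-B-R-B-R-B-R-B-R-B
By Berlekamp's sign-expansion rule, a Blue-Red Hackenbush stalk has the value of the surreal number whose sign sequence is the edge sequence with B -> + and R -> -.
Sign sequence: -+-+-+-+-+
Trace the sign expansion in the surreal number tree, starting from 0:
Edge 1: R (sign -) -> bounds (-inf, 0), value = -1
Edge 2: B (sign +) -> bounds (-1, 0), value = -1/2
Edge 3: R (sign -) -> bounds (-1, -1/2), value = -3/4
Edge 4: B (sign +) -> bounds (-3/4, -1/2), value = -5/8
Edge 5: R (sign -) -> bounds (-3/4, -5/8), value = -11/16
Edge 6: B (sign +) -> bounds (-11/16, -5/8), value = -21/32
Edge 7: R (sign -) -> bounds (-11/16, -21/32), value = -43/64
Edge 8: B (sign +) -> bounds (-43/64, -21/32), value = -85/128
Edge 9: R (sign -) -> bounds (-43/64, -85/128), value = -171/256
Edge 10: B (sign +) -> bounds (-171/256, -85/128), value = -341/512
Game value = -341/512

-341/512


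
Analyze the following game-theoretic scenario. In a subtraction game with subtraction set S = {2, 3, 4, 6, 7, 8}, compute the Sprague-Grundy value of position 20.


The subtraction set is S = {2, 3, 4, 6, 7, 8}.
G(k) = mex{ G(k - s) : s in S, s <= k }. We compute iteratively: G(0) = 0.
G(1) = mex({}) = 0
G(2) = mex({0}) = 1
G(3) = mex({0}) = 1
G(4) = mex({0, 1}) = 2
G(5) = mex({0, 1}) = 2
G(6) = mex({0, 1, 2}) = 3
G(7) = mex({0, 1, 2}) = 3
G(8) = mex({0, 1, 2, 3}) = 4
G(9) = mex({0, 1, 2, 3}) = 4
G(10) = mex({1, 2, 3, 4}) = 0
G(11) = mex({1, 2, 3, 4}) = 0
G(12) = mex({0, 2, 3, 4}) = 1
G(13) = mex({0, 2, 3, 4}) = 1
G(14) = mex({0, 1, 3, 4}) = 2
G(15) = mex({0, 1, 3, 4}) = 2
G(16) = mex({0, 1, 2, 4}) = 3
G(17) = mex({0, 1, 2, 4}) = 3
Observe that G(10)..G(17) = 0, 0, 1, 1, 2, 2, 3, 3 repeats G(0)..G(7) = 0, 0, 1, 1, 2, 2, 3, 3.
For k >= max(S) = 8, G(k) is determined by the previous 8 values G(k-8)..G(k-1); a window of 8 consecutive values has recurred shifted by 10, so by induction G(k + 10) = G(k) for all k >= 0: the sequence is periodic from the start with period 10.
One period: G(0..9) = 0, 0, 1, 1, 2, 2, 3, 3, 4, 4.
20 mod 10 = 0, so G(20) = G(0) = 0.

0


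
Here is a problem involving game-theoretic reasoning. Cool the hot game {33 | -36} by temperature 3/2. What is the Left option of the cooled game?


Original game: {33 | -36} (a switch {a | b} with a > b).
Cooling by t (for t below the temperature (a - b)/2 = 69/2) taxes each move by t: {a | b} cooled by t is {a - t | b + t}.
Cooling amount: t = 3/2
Cooled Left option: 33 - 3/2 = 63/2
Cooled Right option: -36 + 3/2 = -69/2
Cooled game: {63/2 | -69/2}
Left option = 63/2

63/2


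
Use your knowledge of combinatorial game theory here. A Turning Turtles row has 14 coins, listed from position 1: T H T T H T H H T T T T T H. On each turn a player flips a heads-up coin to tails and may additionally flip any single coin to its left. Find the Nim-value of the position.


Coins: T H T T H T H H T T T T T H
Key fact: a single head at position k behaves exactly like a Nim heap of size k (turning it to T and optionally flipping a coin at j < k corresponds to moving the heap from k to j, or to 0), and heads combine as a disjunctive sum (two heads at the same place would cancel, matching j XOR j = 0). So the Nim-value is the XOR of the 1-indexed positions of the heads.
Face-up positions (1-indexed): [2, 5, 7, 8, 14]
XOR 0 with 2: 0 XOR 2 = 2
XOR 2 with 5: 2 XOR 5 = 7
XOR 7 with 7: 7 XOR 7 = 0
XOR 0 with 8: 0 XOR 8 = 8
XOR 8 with 14: 8 XOR 14 = 6
Nim-value = 6

6


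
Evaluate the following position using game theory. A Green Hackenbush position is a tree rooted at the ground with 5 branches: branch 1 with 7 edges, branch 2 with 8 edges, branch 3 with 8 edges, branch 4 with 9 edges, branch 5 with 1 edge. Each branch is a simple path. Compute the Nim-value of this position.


The tree has 5 branches from the ground vertex.
In Green Hackenbush, the Nim-value of a simple path of length k is k.
Branch 1: length 7, Nim-value = 7
Branch 2: length 8, Nim-value = 8
Branch 3: length 8, Nim-value = 8
Branch 4: length 9, Nim-value = 9
Branch 5: length 1, Nim-value = 1
Total Nim-value = XOR of all branch values:
0 XOR 7 = 7
7 XOR 8 = 15
15 XOR 8 = 7
7 XOR 9 = 14
14 XOR 1 = 15
Nim-value of the tree = 15

15


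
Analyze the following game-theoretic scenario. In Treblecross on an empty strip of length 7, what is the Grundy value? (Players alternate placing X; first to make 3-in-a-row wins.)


Treblecross: place X on empty cells; 3-in-a-row wins.
Playing within two cells of an existing X lets the opponent win at once, so sensible play treats the cells i-2..i+2 around each X as dead. The player left with no safe cell loses, so this is a normal-play take-away game on strips of safe cells.
Placing X at cell i (0-indexed) of a strip of k safe cells leaves independent strips of sizes max(0, i-2) and max(0, k-i-3). Hence G(k) = mex{ G(max(0,i-2)) XOR G(max(0,k-i-3)) : 0 <= i < k }, with G(0) = 0.
G(1): splits (0,0):0^0=0 -> mex({0}) = 1
G(2): splits (0,0):0^0=0 -> mex({0}) = 1
G(3): splits (0,0):0^0=0 -> mex({0}) = 1
G(4): splits (0,1):0^1=1 (0,0):0^0=0 -> mex({0, 1}) = 2
G(5): splits (0,2):0^1=1 (0,1):0^1=1 (0,0):0^0=0 -> mex({0, 1}) = 2
G(6) = mex({1}) = 0
G(7) = mex({0, 1, 2}) = 3
Therefore G(7) = 3.

3


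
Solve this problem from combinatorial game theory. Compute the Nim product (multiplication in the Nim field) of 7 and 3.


Nim multiplication is bilinear over XOR: (u XOR v) * w = (u*w) XOR (v*w).
So we split each operand into its bit components and XOR the pairwise Nim products.
7 = 1 + 2 + 4 (as XOR of powers of 2).
3 = 1 + 2 (as XOR of powers of 2).
Using the standard Nim-product table on single bits:
  2*2 = 3,   2*4 = 8,   2*8 = 12,
  4*4 = 6,   4*8 = 11,  8*8 = 13,
and  1*x = x (identity), k*l = l*k (commutative).
Pairwise Nim products:
  1 * 1 = 1
  1 * 2 = 2
  2 * 1 = 2
  2 * 2 = 3
  4 * 1 = 4
  4 * 2 = 8
XOR them: 1 XOR 2 XOR 2 XOR 3 XOR 4 XOR 8 = 14.
Result: 7 * 3 = 14 (in Nim).

14


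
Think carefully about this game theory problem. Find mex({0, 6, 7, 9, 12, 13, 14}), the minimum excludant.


Set = {0, 6, 7, 9, 12, 13, 14}
0 is in the set.
1 is NOT in the set. This is the mex.
mex = 1

1


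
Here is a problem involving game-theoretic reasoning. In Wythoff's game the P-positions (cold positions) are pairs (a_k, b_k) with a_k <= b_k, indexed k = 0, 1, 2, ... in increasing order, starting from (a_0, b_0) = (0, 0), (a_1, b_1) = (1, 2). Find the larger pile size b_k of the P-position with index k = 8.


By Wythoff's theorem, a_k = floor(k * phi) and b_k = floor(k * phi^2) = a_k + k, where phi = (1 + sqrt(5))/2 is the golden ratio.
phi = (1 + sqrt(5))/2 = 1.618034
phi^2 = phi + 1 = 2.618034
k = 8
k * phi^2 = 8 * 2.618034 = 20.944272
b_8 = floor(k * phi^2) = 20 (check: a_8 + k = 12 + 8 = 20)

20


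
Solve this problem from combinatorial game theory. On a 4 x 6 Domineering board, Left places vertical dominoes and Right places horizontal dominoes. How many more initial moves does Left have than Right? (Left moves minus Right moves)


Board is 4 x 6 (rows x cols).
Left (vertical) placements: (rows-1) * cols = 3 * 6 = 18
Right (horizontal) placements: rows * (cols-1) = 4 * 5 = 20
Advantage = Left - Right = 18 - 20 = -2

-2


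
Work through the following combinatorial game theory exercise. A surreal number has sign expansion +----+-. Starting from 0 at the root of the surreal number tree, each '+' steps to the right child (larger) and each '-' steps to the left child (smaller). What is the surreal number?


Sign expansion: +----+-
Rule: track bounds (lo, hi), initially (-inf, +inf). On '+', the current value becomes lo and we move to the simplest number in (value, hi): value + 1 if hi = +inf, otherwise the midpoint (value + hi)/2. On '-', the current value becomes hi and we move to value - 1 if lo = -inf, otherwise the midpoint (lo + value)/2.
Start at 0.
Step 1: sign = +, move right. Bounds: (0, +inf). Value = 1
Step 2: sign = -, move left. Bounds: (0, 1). Value = 1/2
Step 3: sign = -, move left. Bounds: (0, 1/2). Value = 1/4
Step 4: sign = -, move left. Bounds: (0, 1/4). Value = 1/8
Step 5: sign = -, move left. Bounds: (0, 1/8). Value = 1/16
Step 6: sign = +, move right. Bounds: (1/16, 1/8). Value = 3/32
Step 7: sign = -, move left. Bounds: (1/16, 3/32). Value = 5/64
The surreal number with sign expansion +----+- is 5/64.

5/64


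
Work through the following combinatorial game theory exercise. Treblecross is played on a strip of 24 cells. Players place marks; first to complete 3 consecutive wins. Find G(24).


Treblecross: place X on empty cells; 3-in-a-row wins.
Playing within two cells of an existing X lets the opponent win at once, so sensible play treats the cells i-2..i+2 around each X as dead. The player left with no safe cell loses, so this is a normal-play take-away game on strips of safe cells.
Placing X at cell i (0-indexed) of a strip of k safe cells leaves independent strips of sizes max(0, i-2) and max(0, k-i-3). Hence G(k) = mex{ G(max(0,i-2)) XOR G(max(0,k-i-3)) : 0 <= i < k }, with G(0) = 0.
G(1): splits (0,0):0^0=0 -> mex({0}) = 1
G(2): splits (0,0):0^0=0 -> mex({0}) = 1
G(3): splits (0,0):0^0=0 -> mex({0}) = 1
G(4): splits (0,1):0^1=1 (0,0):0^0=0 -> mex({0, 1}) = 2
G(5): splits (0,2):0^1=1 (0,1):0^1=1 (0,0):0^0=0 -> mex({0, 1}) = 2
G(6) = mex({1}) = 0
G(7) = mex({0, 1, 2}) = 3
G(8) = mex({0, 1, 2}) = 3
G(9) = mex({0, 2}) = 1
G(10) = mex({0, 2, 3}) = 1
G(11) = mex({0, 3}) = 1
G(12) = mex({1, 3}) = 0
G(13) = mex({0, 1, 2, 3}) = 4
G(14) = mex({0, 1, 2}) = 3
G(15) = mex({0, 1, 2}) = 3
G(16) = mex({0, 1, 2, 4}) = 3
G(17) = mex({0, 1, 3, 4}) = 2
G(18) = mex({0, 1, 3, 4}) = 2
G(19) = mex({0, 1, 3, 5}) = 2
G(20) = mex({0, 1, 2, 3, 5}) = 4
G(21) = mex({0, 1, 2, 3, 5}) = 4
G(22) = mex({1, 2, 6}) = 0
G(23) = mex({0, 1, 2, 3, 4, 6}) = 5
G(24) = mex({0, 1, 2, 3, 4}) = 5
Therefore G(24) = 5.

5


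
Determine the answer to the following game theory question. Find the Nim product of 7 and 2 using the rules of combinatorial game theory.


Nim multiplication is bilinear over XOR: (u XOR v) * w = (u*w) XOR (v*w).
So we split each operand into its bit components and XOR the pairwise Nim products.
7 = 1 + 2 + 4 (as XOR of powers of 2).
2 = 2 (as XOR of powers of 2).
Using the standard Nim-product table on single bits:
  2*2 = 3,   2*4 = 8,   2*8 = 12,
  4*4 = 6,   4*8 = 11,  8*8 = 13,
and  1*x = x (identity), k*l = l*k (commutative).
Pairwise Nim products:
  1 * 2 = 2
  2 * 2 = 3
  4 * 2 = 8
XOR them: 2 XOR 3 XOR 8 = 9.
Result: 7 * 2 = 9 (in Nim).

9


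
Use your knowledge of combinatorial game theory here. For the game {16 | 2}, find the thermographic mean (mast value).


Game = {16 | 2}, a switch {a | b} with numbers a > b.
Its thermograph has left wall a - t and right wall b + t, which meet at t = (a - b)/2, where both equal (a + b)/2. So the mast (mean value) is at (a + b)/2.
Mean = (16 + (2))/2 = 18/2 = 9

9


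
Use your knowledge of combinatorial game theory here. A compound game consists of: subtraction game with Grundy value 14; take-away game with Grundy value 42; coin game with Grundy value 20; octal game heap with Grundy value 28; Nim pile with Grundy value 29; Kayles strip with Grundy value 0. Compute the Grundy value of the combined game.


By the Sprague-Grundy theorem, the Grundy value of a sum of games is the XOR of individual Grundy values.
subtraction game: Grundy value = 14. Running XOR: 0 XOR 14 = 14
take-away game: Grundy value = 42. Running XOR: 14 XOR 42 = 36
coin game: Grundy value = 20. Running XOR: 36 XOR 20 = 48
octal game heap: Grundy value = 28. Running XOR: 48 XOR 28 = 44
Nim pile: Grundy value = 29. Running XOR: 44 XOR 29 = 49
Kayles strip: Grundy value = 0. Running XOR: 49 XOR 0 = 49
The combined Grundy value is 49.

49


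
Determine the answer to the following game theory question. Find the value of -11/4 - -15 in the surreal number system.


x = -11/4, y = -15
Converting to common denominator: 4
x = -11/4, y = -60/4
x - y = -11/4 - -15 = 49/4

49/4


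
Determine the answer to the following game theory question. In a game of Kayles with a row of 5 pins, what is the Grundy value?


Kayles: a move removes 1 or 2 adjacent pins from a contiguous row.
Removing pins from a row of k leaves two independent rows (a, b) with a + b = k - 1 (one pin) or a + b = k - 2 (two pins); an end removal gives a = 0.
By Sprague-Grundy, G(k) = mex{ G(a) XOR G(b) } over all these splits. G(0) = 0.
G(1): splits (0,0):0^0=0 -> mex({0}) = 1
G(2): splits (0,1):0^1=1 (0,0):0^0=0 -> mex({0, 1}) = 2
G(3): splits (0,2):0^2=2 (1,1):1^1=0 (0,1):0^1=1 -> mex({0, 1, 2}) = 3
G(4): splits (0,3):0^3=3 (1,2):1^2=3 (0,2):0^2=2 (1,1):1^1=0 -> mex({0, 2, 3}) = 1
G(5): splits (0,4):0^1=1 (1,3):1^3=2 (2,2):2^2=0 (0,3):0^3=3 (1,2):1^2=3 -> mex({0, 1, 2, 3}) = 4
Therefore G(5) = 4.

4


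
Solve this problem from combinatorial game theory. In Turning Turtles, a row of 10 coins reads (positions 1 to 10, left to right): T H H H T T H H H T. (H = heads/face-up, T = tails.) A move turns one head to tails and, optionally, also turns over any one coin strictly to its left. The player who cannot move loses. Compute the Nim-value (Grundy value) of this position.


Coins: T H H H T T H H H T
Key fact: a single head at position k behaves exactly like a Nim heap of size k (turning it to T and optionally flipping a coin at j < k corresponds to moving the heap from k to j, or to 0), and heads combine as a disjunctive sum (two heads at the same place would cancel, matching j XOR j = 0). So the Nim-value is the XOR of the 1-indexed positions of the heads.
Face-up positions (1-indexed): [2, 3, 4, 7, 8, 9]
XOR 0 with 2: 0 XOR 2 = 2
XOR 2 with 3: 2 XOR 3 = 1
XOR 1 with 4: 1 XOR 4 = 5
XOR 5 with 7: 5 XOR 7 = 2
XOR 2 with 8: 2 XOR 8 = 10
XOR 10 with 9: 10 XOR 9 = 3
Nim-value = 3

3


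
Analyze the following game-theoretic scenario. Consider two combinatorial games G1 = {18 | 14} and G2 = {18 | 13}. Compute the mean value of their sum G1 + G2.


G1 = {18 | 14}, G2 = {18 | 13}
Each is a switch {a | b} with numbers a > b; its mean value is (a + b)/2, and mean value is additive over game sums: m(G1 + G2) = m(G1) + m(G2).
Mean of G1 = (18 + (14))/2 = 32/2 = 16
Mean of G2 = (18 + (13))/2 = 31/2 = 31/2
Mean of G1 + G2 = 16 + 31/2 = 63/2

63/2


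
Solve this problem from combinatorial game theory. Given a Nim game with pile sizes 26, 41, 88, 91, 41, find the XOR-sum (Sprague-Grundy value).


We need the XOR (exclusive or) of all pile sizes.
After XOR-ing pile 1 (size 26): 0 XOR 26 = 26
After XOR-ing pile 2 (size 41): 26 XOR 41 = 51
After XOR-ing pile 3 (size 88): 51 XOR 88 = 107
After XOR-ing pile 4 (size 91): 107 XOR 91 = 48
After XOR-ing pile 5 (size 41): 48 XOR 41 = 25
The Nim-value of this position is 25.

25


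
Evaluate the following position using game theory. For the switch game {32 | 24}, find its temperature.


The game is {32 | 24}, a switch {a | b} with numbers a > b.
Cooling {a | b} by t gives {a - t | b + t}, which stops being hot when a - t = b + t, i.e. at t = (a - b)/2. So the temperature of a switch is (a - b)/2.
Temperature = (Left option - Right option) / 2
= (32 - (24)) / 2
= 8 / 2
= 4

4


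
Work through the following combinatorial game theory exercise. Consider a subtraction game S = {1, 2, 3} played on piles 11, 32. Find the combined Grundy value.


Subtraction set: {1, 2, 3}
For this subtraction set, G(n) = n mod 4 (period = max + 1 = 4).
Pile 1 (size 11): G(11) = 11 mod 4 = 3
Pile 2 (size 32): G(32) = 32 mod 4 = 0
Total Grundy value = XOR of all: 3 XOR 0 = 3

3


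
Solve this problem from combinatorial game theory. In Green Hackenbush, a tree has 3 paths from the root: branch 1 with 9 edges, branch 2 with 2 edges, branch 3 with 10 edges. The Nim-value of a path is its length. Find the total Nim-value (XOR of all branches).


The tree has 3 branches from the ground vertex.
In Green Hackenbush, the Nim-value of a simple path of length k is k.
Branch 1: length 9, Nim-value = 9
Branch 2: length 2, Nim-value = 2
Branch 3: length 10, Nim-value = 10
Total Nim-value = XOR of all branch values:
0 XOR 9 = 9
9 XOR 2 = 11
11 XOR 10 = 1
Nim-value of the tree = 1

1


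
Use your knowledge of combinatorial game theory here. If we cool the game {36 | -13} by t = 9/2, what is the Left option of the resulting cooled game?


Original game: {36 | -13} (a switch {a | b} with a > b).
Cooling by t (for t below the temperature (a - b)/2 = 49/2) taxes each move by t: {a | b} cooled by t is {a - t | b + t}.
Cooling amount: t = 9/2
Cooled Left option: 36 - 9/2 = 63/2
Cooled Right option: -13 + 9/2 = -17/2
Cooled game: {63/2 | -17/2}
Left option = 63/2

63/2


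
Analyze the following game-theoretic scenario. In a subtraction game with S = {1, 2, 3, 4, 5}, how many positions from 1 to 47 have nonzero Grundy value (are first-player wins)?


Subtraction set S = {1, 2, 3, 4, 5}, so G(n) = n mod 6.
G(n) = 0 when n is a multiple of 6.
Multiples of 6 in [1, 47]: 7
N-positions (nonzero Grundy) = 47 - 7 = 40

40


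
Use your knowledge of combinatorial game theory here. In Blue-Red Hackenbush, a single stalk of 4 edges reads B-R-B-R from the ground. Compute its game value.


Edges (from ground): B-R-B-R
By Berlekamp's sign-expansion rule, a Blue-Red Hackenbush stalk has the value of the surreal number whose sign sequence is the edge sequence with B -> + and R -> -.
Sign sequence: +-+-
Trace the sign expansion in the surreal number tree, starting from 0:
Edge 1: B (sign +) -> bounds (0, +inf), value = 1
Edge 2: R (sign -) -> bounds (0, 1), value = 1/2
Edge 3: B (sign +) -> bounds (1/2, 1), value = 3/4
Edge 4: R (sign -) -> bounds (1/2, 3/4), value = 5/8
Game value = 5/8

5/8


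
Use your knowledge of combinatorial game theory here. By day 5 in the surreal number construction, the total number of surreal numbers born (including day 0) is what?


Day 0: {|} = 0 is born. Count = 1.
Day n: the number of surreal numbers born by day n is 2^(n+1) - 1.
By day 0: 2^1 - 1 = 1
By day 1: 2^2 - 1 = 3
By day 2: 2^3 - 1 = 7
By day 3: 2^4 - 1 = 15
By day 4: 2^5 - 1 = 31
By day 5: 2^6 - 1 = 63
By day 5: 63 surreal numbers.

63


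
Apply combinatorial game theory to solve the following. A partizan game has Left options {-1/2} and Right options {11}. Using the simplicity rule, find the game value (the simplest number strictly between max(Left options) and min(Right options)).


Left options: {-1/2}, max = -1/2
Right options: {11}, min = 11
All options are numbers and max(Left) < min(Right), so by the simplicity theorem the value is the simplest (earliest-born) number strictly between -1/2 and 11.
Integers 0 through 10 all lie strictly between -1/2 and 11.
Among integers, the simplest (lowest birthday = smallest |n|; 0 is born on day 0, +-n on day n) is 0.
No non-integer in the interval can be simpler: if x is a non-integer in the interval, then floor(x) or ceil(x) also lies in the interval (the interval contains an integer), and both are proper prefixes of x's sign expansion, i.e. born earlier. So the game value is 0.
Game value = 0

0
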